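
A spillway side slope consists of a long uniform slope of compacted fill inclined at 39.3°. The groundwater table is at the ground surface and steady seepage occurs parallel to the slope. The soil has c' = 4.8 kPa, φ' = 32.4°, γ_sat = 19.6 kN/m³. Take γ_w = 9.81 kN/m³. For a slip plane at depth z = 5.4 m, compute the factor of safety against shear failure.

With seepage parallel to the slope and the water table at the surface, the effective normal stress on the slip plane uses the buoyant unit weight γ' = γ_sat − γ_w while the driving shear stress uses γ_sat:
FS = [c' + γ' z cos²β tanφ'] / [γ_sat z sinβ cosβ]
γ' = 19.6 − 9.81 = 9.79 kN/m³
Numerator = 4.8 + 9.79·5.4·cos²39.3°·tan32.4° = 4.8 + 9.79·5.4·0.5988·0.6346 = 24.891 kPa
Denominator = 19.6·5.4·sin39.3°·cos39.3° = 19.6·5.4·0.6334·0.7738 = 51.876 kPa
FS = 24.891 / 51.876 = 0.480

FS = 0.48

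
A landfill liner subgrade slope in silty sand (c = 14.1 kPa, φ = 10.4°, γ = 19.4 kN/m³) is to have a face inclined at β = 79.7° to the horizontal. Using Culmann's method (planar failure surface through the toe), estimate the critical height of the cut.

H_c = 4.35 m

Culmann's analysis gives the critical failure plane at α_cr = (β + φ)/2 = (79.7 + 10.4)/2 = 45.1°, and the critical height
H_c = (4c/γ) · sinβ cosφ / [1 − cos(β − φ)]
    = (4·14.1/19.4) · sin79.7°·cos10.4° / [1 − cos(69.3°)]
    = 2.907 · 0.9839·0.9836 / [1 − 0.3535]
    = 2.907 · 0.9677 / 0.6465
    = 4.35 m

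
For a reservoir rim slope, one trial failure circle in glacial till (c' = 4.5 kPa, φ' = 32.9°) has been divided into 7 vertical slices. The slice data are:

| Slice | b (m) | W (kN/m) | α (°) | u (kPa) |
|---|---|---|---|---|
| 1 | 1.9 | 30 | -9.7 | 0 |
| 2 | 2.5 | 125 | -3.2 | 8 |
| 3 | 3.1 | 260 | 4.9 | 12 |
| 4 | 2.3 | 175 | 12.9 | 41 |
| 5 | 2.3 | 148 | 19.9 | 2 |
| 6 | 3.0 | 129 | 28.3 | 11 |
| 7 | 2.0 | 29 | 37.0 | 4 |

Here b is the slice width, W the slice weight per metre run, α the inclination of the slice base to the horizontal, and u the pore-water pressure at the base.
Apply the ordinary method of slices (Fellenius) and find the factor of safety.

FS = 2.83

Ordinary method of slices: FS = Σ[c'·Δl_i + (W_i cosα_i − u_i·Δl_i)·tanφ'] / Σ W_i sinα_i, with Δl_i = b_i / cosα_i.
Slice 1: Δl = 1.9/cos(-9.7°) = 1.928 m; N'_1 = 30·cos(-9.7°) − 0·1.928 = 29.6; c'Δl = 8.67; W sinα = -5.1
Slice 2: Δl = 2.5/cos(-3.2°) = 2.504 m; N'_2 = 125·cos(-3.2°) − 8·2.504 = 104.8; c'Δl = 11.27; W sinα = -7.0
Slice 3: Δl = 3.1/cos4.9° = 3.111 m; N'_3 = 260·cos4.9° − 12·3.111 = 221.7; c'Δl = 14.00; W sinα = 22.2
Slice 4: Δl = 2.3/cos12.9° = 2.360 m; N'_4 = 175·cos12.9° − 41·2.360 = 73.8; c'Δl = 10.62; W sinα = 39.1
Slice 5: Δl = 2.3/cos19.9° = 2.446 m; N'_5 = 148·cos19.9° − 2·2.446 = 134.3; c'Δl = 11.01; W sinα = 50.4
Slice 6: Δl = 3.0/cos28.3° = 3.407 m; N'_6 = 129·cos28.3° − 11·3.407 = 76.1; c'Δl = 15.33; W sinα = 61.2
Slice 7: Δl = 2.0/cos37.0° = 2.504 m; N'_7 = 29·cos37.0° − 4·2.504 = 13.1; c'Δl = 11.27; W sinα = 17.5
Σc'Δl = 82.2 kN/m; ΣN' = 653.4 kN/m; ΣW sinα = 178.2 kN/m
Resisting = 82.2 + 653.4·tan32.9° = 82.2 + 422.7 = 504.9 kN/m
FS = 504.9 / 178.2 = 2.833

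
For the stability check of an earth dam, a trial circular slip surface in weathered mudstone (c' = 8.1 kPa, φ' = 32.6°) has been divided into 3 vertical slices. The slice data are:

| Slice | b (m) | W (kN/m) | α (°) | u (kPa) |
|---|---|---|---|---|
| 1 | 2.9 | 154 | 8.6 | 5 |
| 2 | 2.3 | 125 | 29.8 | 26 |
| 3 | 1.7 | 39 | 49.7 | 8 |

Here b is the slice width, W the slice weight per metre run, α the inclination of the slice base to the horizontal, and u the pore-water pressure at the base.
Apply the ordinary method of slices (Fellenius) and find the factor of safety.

Ordinary method of slices: FS = Σ[c'·Δl_i + (W_i cosα_i − u_i·Δl_i)·tanφ'] / Σ W_i sinα_i, with Δl_i = b_i / cosα_i.
Slice 1: Δl = 2.9/cos8.6° = 2.933 m; N'_1 = 154·cos8.6° − 5·2.933 = 137.6; c'Δl = 23.76; W sinα = 23.0
Slice 2: Δl = 2.3/cos29.8° = 2.650 m; N'_2 = 125·cos29.8° − 26·2.650 = 39.6; c'Δl = 21.47; W sinα = 62.1
Slice 3: Δl = 1.7/cos49.7° = 2.628 m; N'_3 = 39·cos49.7° − 8·2.628 = 4.2; c'Δl = 21.29; W sinα = 29.7
Σc'Δl = 66.5 kN/m; ΣN' = 181.4 kN/m; ΣW sinα = 114.9 kN/m
Resisting = 66.5 + 181.4·tan32.6° = 66.5 + 116.0 = 182.5 kN/m
FS = 182.5 / 114.9 = 1.588

FS = 1.59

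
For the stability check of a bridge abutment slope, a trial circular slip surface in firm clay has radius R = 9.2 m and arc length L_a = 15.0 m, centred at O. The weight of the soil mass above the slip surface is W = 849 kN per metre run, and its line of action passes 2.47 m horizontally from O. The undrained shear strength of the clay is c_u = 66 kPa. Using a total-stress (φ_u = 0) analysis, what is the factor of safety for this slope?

Taking moments about the centre O, the resisting moment is provided by the undrained shear strength acting along the arc:
M_R = c_u·L_a·R = 66·15.00·9.2 = 9108.0 kN·m/m
M_D = W·d = 849·2.47 = 2097.0 kN·m/m
FS = M_R / M_D = 9108.0 / 2097.0 = 4.343

FS = 4.34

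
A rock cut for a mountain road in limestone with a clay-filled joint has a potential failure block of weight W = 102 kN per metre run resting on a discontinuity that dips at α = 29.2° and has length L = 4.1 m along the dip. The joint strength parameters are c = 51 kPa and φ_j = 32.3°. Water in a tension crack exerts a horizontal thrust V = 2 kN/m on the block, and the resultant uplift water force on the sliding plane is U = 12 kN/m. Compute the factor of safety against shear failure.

Resolving the block weight along and normal to the plane and applying the Mohr–Coulomb strength on the joint:
N' = W cosα − U − V sinα = 102·cos29.2° − 12 − 2·sin29.2° = 76.1 kN/m
Driving force T = W sinα + V cosα = 102·sin29.2° + 2·cos29.2° = 51.5 kN/m
Resisting force R = c·L + N'·tanφ_j = 51·4.1 + 76.1·tan32.3° = 209.1 + 48.1 = 257.2 kN/m
FS = R / T = 257.2 / 51.5 = 4.993

FS = 4.99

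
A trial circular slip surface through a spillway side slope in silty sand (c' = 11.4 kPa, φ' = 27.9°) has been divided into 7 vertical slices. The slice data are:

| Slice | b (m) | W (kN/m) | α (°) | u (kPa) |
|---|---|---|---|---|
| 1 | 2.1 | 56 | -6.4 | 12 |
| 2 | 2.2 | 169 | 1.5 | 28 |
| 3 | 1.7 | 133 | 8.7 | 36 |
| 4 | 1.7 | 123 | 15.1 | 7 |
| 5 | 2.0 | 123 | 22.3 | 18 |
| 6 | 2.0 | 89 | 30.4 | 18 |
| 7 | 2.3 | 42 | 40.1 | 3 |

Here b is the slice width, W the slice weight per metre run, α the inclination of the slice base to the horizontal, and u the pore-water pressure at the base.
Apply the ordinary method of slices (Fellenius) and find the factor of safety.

Ordinary method of slices: FS = Σ[c'·Δl_i + (W_i cosα_i − u_i·Δl_i)·tanφ'] / Σ W_i sinα_i, with Δl_i = b_i / cosα_i.
Slice 1: Δl = 2.1/cos(-6.4°) = 2.113 m; N'_1 = 56·cos(-6.4°) − 12·2.113 = 30.3; c'Δl = 24.09; W sinα = -6.2
Slice 2: Δl = 2.2/cos1.5° = 2.201 m; N'_2 = 169·cos1.5° − 28·2.201 = 107.3; c'Δl = 25.09; W sinα = 4.4
Slice 3: Δl = 1.7/cos8.7° = 1.720 m; N'_3 = 133·cos8.7° − 36·1.720 = 69.6; c'Δl = 19.61; W sinα = 20.1
Slice 4: Δl = 1.7/cos15.1° = 1.761 m; N'_4 = 123·cos15.1° − 7·1.761 = 106.4; c'Δl = 20.07; W sinα = 32.0
Slice 5: Δl = 2.0/cos22.3° = 2.162 m; N'_5 = 123·cos22.3° − 18·2.162 = 74.9; c'Δl = 24.64; W sinα = 46.7
Slice 6: Δl = 2.0/cos30.4° = 2.319 m; N'_6 = 89·cos30.4° − 18·2.319 = 35.0; c'Δl = 26.43; W sinα = 45.0
Slice 7: Δl = 2.3/cos40.1° = 3.007 m; N'_7 = 42·cos40.1° − 3·3.007 = 23.1; c'Δl = 34.28; W sinα = 27.1
Σc'Δl = 174.2 kN/m; ΣN' = 446.6 kN/m; ΣW sinα = 169.1 kN/m
Resisting = 174.2 + 446.6·tan27.9° = 174.2 + 236.5 = 410.7 kN/m
FS = 410.7 / 169.1 = 2.429

FS = 2.43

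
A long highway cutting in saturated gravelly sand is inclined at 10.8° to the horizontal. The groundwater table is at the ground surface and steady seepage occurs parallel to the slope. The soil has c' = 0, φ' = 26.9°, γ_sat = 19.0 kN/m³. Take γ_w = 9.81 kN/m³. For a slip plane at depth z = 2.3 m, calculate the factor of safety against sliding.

FS = 1.29

With seepage parallel to the slope and the water table at the surface, the effective normal stress on the slip plane uses the buoyant unit weight γ' = γ_sat − γ_w while the driving shear stress uses γ_sat:
FS = [c' + γ' z cos²β tanφ'] / [γ_sat z sinβ cosβ]
(For c' = 0 this reduces to FS = (γ'/γ_sat)·tanφ'/tanβ.)
γ' = 19.0 − 9.81 = 9.19 kN/m³
Numerator = 0.0 + 9.19·2.3·cos²10.8°·tan26.9° = 0.0 + 9.19·2.3·0.9649·0.5073 = 10.347 kPa
Denominator = 19.0·2.3·sin10.8°·cos10.8° = 19.0·2.3·0.1874·0.9823 = 8.044 kPa
FS = 10.347 / 8.044 = 1.286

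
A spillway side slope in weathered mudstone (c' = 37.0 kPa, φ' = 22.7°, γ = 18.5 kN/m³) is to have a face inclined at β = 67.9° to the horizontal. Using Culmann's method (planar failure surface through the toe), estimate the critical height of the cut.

H_c = 23.15 m

Culmann's analysis gives the critical failure plane at α_cr = (β + φ')/2 = (67.9 + 22.7)/2 = 45.3°, and the critical height
H_c = (4c'/γ) · sinβ cosφ' / [1 − cos(β − φ')]
    = (4·37.0/18.5) · sin67.9°·cos22.7° / [1 − cos(45.2°)]
    = 8.000 · 0.9265·0.9225 / [1 − 0.7046]
    = 8.000 · 0.8548 / 0.2954
    = 23.15 m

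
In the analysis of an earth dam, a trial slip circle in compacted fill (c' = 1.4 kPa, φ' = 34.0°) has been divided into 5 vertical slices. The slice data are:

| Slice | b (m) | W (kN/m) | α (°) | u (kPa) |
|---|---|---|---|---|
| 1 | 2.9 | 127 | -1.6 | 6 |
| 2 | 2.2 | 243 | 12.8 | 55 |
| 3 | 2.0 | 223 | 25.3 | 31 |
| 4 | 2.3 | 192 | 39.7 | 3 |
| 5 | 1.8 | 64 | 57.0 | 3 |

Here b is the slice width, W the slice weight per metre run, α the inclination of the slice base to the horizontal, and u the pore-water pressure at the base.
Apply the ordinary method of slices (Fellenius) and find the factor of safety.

Ordinary method of slices: FS = Σ[c'·Δl_i + (W_i cosα_i − u_i·Δl_i)·tanφ'] / Σ W_i sinα_i, with Δl_i = b_i / cosα_i.
Slice 1: Δl = 2.9/cos(-1.6°) = 2.901 m; N'_1 = 127·cos(-1.6°) − 6·2.901 = 109.5; c'Δl = 4.06; W sinα = -3.5
Slice 2: Δl = 2.2/cos12.8° = 2.256 m; N'_2 = 243·cos12.8° − 55·2.256 = 112.9; c'Δl = 3.16; W sinα = 53.8
Slice 3: Δl = 2.0/cos25.3° = 2.212 m; N'_3 = 223·cos25.3° − 31·2.212 = 133.0; c'Δl = 3.10; W sinα = 95.3
Slice 4: Δl = 2.3/cos39.7° = 2.989 m; N'_4 = 192·cos39.7° − 3·2.989 = 138.8; c'Δl = 4.19; W sinα = 122.6
Slice 5: Δl = 1.8/cos57.0° = 3.305 m; N'_5 = 64·cos57.0° − 3·3.305 = 24.9; c'Δl = 4.63; W sinα = 53.7
Σc'Δl = 19.1 kN/m; ΣN' = 519.2 kN/m; ΣW sinα = 321.9 kN/m
Resisting = 19.1 + 519.2·tan34.0° = 19.1 + 350.2 = 369.3 kN/m
FS = 369.3 / 321.9 = 1.147

FS = 1.15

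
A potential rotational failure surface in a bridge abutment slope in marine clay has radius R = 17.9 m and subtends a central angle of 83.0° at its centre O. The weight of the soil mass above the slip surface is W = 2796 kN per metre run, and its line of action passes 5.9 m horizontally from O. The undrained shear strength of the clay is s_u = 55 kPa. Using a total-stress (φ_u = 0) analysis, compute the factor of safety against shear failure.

Taking moments about the centre O, the resisting moment is provided by the undrained shear strength acting along the arc:
Arc length L_a = R·θ = 17.9·(83.0°·π/180) = 17.9·1.4486 = 25.93 m
M_R = s_u·L_a·R = 55·25.93·17.9 = 25528.4 kN·m/m
M_D = W·d = 2796·5.9 = 16496.4 kN·m/m
FS = M_R / M_D = 25528.4 / 16496.4 = 1.548

FS = 1.55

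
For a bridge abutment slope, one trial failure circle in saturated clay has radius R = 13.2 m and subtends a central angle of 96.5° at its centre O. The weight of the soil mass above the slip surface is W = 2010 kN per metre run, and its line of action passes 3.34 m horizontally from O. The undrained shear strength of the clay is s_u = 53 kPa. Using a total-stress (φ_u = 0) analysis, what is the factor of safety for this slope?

FS = 2.32

Taking moments about the centre O, the resisting moment is provided by the undrained shear strength acting along the arc:
Arc length L_a = R·θ = 13.2·(96.5°·π/180) = 13.2·1.6842 = 22.23 m
M_R = s_u·L_a·R = 53·22.23·13.2 = 15553.5 kN·m/m
M_D = W·d = 2010·3.34 = 6713.4 kN·m/m
FS = M_R / M_D = 15553.5 / 6713.4 = 2.317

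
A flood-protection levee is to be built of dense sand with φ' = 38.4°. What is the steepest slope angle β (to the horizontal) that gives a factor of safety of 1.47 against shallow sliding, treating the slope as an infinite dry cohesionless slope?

β = 28.3°

For an infinite dry cohesionless slope FS = tanφ'/tanβ, so tanβ = tanφ' / FS.
tanβ = tan38.4° / 1.47 = 0.7926 / 1.47 = 0.5392
β = arctan(0.5392) = 28.33°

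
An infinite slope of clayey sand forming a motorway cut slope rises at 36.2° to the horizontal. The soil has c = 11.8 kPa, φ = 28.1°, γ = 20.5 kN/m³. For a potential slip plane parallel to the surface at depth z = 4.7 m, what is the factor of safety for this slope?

For an infinite slope with a slip plane parallel to the surface (no pore pressure): FS = [c + γz cos²β tanφ] / [γz sinβ cosβ].
γz = 20.5·4.7 = 96.35 kN/m²
Numerator = 11.8 + 96.35·cos²36.2°·tan28.1° = 11.8 + 96.35·0.6512·0.5340 = 45.301 kPa
Denominator = 96.35·sin36.2°·cos36.2° = 96.35·0.5906·0.8070 = 45.920 kPa
FS = 45.301 / 45.920 = 0.987

FS = 0.99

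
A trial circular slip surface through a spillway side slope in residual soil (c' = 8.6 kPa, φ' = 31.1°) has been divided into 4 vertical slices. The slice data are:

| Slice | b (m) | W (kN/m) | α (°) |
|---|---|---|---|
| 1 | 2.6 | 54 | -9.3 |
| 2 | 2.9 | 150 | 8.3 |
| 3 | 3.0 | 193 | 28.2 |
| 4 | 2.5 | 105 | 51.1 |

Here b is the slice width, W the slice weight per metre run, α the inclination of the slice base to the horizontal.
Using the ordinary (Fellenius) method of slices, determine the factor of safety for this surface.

FS = 2.02

Ordinary method of slices: FS = Σ[c'·Δl_i + (W_i cosα_i)·tanφ'] / Σ W_i sinα_i, with Δl_i = b_i / cosα_i.
Slice 1: Δl = 2.6/cos(-9.3°) = 2.635 m; N'_1 = 54·cos(-9.3°) = 53.3; c'Δl = 22.66; W sinα = -8.7
Slice 2: Δl = 2.9/cos8.3° = 2.931 m; N'_2 = 150·cos8.3° = 148.4; c'Δl = 25.20; W sinα = 21.7
Slice 3: Δl = 3.0/cos28.2° = 3.404 m; N'_3 = 193·cos28.2° = 170.1; c'Δl = 29.27; W sinα = 91.2
Slice 4: Δl = 2.5/cos51.1° = 3.981 m; N'_4 = 105·cos51.1° = 65.9; c'Δl = 34.24; W sinα = 81.7
Σc'Δl = 111.4 kN/m; ΣN' = 437.7 kN/m; ΣW sinα = 185.8 kN/m
Resisting = 111.4 + 437.7·tan31.1° = 111.4 + 264.1 = 375.4 kN/m
FS = 375.4 / 185.8 = 2.020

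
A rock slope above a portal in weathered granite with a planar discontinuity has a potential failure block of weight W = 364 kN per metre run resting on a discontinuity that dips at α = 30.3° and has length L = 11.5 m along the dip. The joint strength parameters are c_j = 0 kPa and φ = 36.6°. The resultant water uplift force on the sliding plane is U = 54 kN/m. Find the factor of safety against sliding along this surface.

FS = 1.05

Resolving the block weight along and normal to the plane and applying the Mohr–Coulomb strength on the joint:
N' = W cosα − U = 364·cos30.3° − 54 = 260.3 kN/m
Driving force T = W sinα = 364·sin30.3° = 183.6 kN/m
Resisting force R = c_j·L + N'·tanφ = 0·11.5 + 260.3·tan36.6° = 0.0 + 193.3 = 193.3 kN/m
FS = R / T = 193.3 / 183.6 = 1.053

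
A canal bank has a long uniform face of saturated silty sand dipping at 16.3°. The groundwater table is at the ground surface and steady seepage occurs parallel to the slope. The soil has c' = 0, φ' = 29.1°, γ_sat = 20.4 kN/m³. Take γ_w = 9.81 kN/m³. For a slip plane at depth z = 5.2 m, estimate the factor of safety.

FS = 0.99

With seepage parallel to the slope and the water table at the surface, the effective normal stress on the slip plane uses the buoyant unit weight γ' = γ_sat − γ_w while the driving shear stress uses γ_sat:
FS = [c' + γ' z cos²β tanφ'] / [γ_sat z sinβ cosβ]
(For c' = 0 this reduces to FS = (γ'/γ_sat)·tanφ'/tanβ.)
γ' = 20.4 − 9.81 = 10.59 kN/m³
Numerator = 0.0 + 10.59·5.2·cos²16.3°·tan29.1° = 0.0 + 10.59·5.2·0.9212·0.5566 = 28.236 kPa
Denominator = 20.4·5.2·sin16.3°·cos16.3° = 20.4·5.2·0.2807·0.9598 = 28.576 kPa
FS = 28.236 / 28.576 = 0.988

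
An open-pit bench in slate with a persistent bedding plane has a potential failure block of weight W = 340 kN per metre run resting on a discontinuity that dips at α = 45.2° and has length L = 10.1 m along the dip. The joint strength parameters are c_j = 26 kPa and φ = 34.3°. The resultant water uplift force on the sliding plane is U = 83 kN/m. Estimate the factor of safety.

FS = 1.53

Resolving the block weight along and normal to the plane and applying the Mohr–Coulomb strength on the joint:
N' = W cosα − U = 340·cos45.2° − 83 = 156.6 kN/m
Driving force T = W sinα = 340·sin45.2° = 241.3 kN/m
Resisting force R = c_j·L + N'·tanφ = 26·10.1 + 156.6·tan34.3° = 262.6 + 106.8 = 369.4 kN/m
FS = R / T = 369.4 / 241.3 = 1.531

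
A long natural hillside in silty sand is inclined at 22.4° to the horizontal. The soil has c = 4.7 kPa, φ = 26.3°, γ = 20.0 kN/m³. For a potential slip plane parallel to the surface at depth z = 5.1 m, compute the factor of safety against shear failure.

FS = 1.33

For an infinite slope with a slip plane parallel to the surface (no pore pressure): FS = [c + γz cos²β tanφ] / [γz sinβ cosβ].
γz = 20.0·5.1 = 102.00 kN/m²
Numerator = 4.7 + 102.00·cos²22.4°·tan26.3° = 4.7 + 102.00·0.8548·0.4942 = 47.791 kPa
Denominator = 102.00·sin22.4°·cos22.4° = 102.00·0.3811·0.9245 = 35.936 kPa
FS = 47.791 / 35.936 = 1.330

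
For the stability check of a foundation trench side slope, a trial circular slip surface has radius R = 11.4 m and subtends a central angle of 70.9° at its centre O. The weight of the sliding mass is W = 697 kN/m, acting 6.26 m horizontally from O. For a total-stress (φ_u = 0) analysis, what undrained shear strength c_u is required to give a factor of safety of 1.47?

FS = c_u·L_a·R / (W·d), so c_u = FS·W·d / (L_a·R).
Arc length L_a = R·θ = 11.4·(70.9°·π/180) = 11.4·1.2374 = 14.11 m
c_u = 1.47·697·6.26 / (14.11·11.4) = 6413.9 / 160.82 = 39.88 kPa

c_u = 39.9 kPa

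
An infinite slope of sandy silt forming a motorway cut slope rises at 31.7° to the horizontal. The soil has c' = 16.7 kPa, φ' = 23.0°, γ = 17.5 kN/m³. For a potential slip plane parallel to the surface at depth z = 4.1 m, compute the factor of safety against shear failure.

FS = 1.21

For an infinite slope with a slip plane parallel to the surface (no pore pressure): FS = [c' + γz cos²β tanφ'] / [γz sinβ cosβ].
γz = 17.5·4.1 = 71.75 kN/m²
Numerator = 16.7 + 71.75·cos²31.7°·tan23.0° = 16.7 + 71.75·0.7239·0.4245 = 38.747 kPa
Denominator = 71.75·sin31.7°·cos31.7° = 71.75·0.5255·0.8508 = 32.078 kPa
FS = 38.747 / 32.078 = 1.208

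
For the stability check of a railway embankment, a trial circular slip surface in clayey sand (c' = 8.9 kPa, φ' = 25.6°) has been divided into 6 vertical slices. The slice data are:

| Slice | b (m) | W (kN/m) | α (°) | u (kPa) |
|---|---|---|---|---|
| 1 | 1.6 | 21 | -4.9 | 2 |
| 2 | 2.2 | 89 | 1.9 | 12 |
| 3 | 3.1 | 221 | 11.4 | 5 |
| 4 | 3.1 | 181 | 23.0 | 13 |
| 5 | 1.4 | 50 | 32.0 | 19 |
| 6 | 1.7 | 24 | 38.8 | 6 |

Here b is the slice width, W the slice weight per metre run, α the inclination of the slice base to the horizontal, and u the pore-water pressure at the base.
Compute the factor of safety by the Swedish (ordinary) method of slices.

FS = 2.09

Ordinary method of slices: FS = Σ[c'·Δl_i + (W_i cosα_i − u_i·Δl_i)·tanφ'] / Σ W_i sinα_i, with Δl_i = b_i / cosα_i.
Slice 1: Δl = 1.6/cos(-4.9°) = 1.606 m; N'_1 = 21·cos(-4.9°) − 2·1.606 = 17.7; c'Δl = 14.29; W sinα = -1.8
Slice 2: Δl = 2.2/cos1.9° = 2.201 m; N'_2 = 89·cos1.9° − 12·2.201 = 62.5; c'Δl = 19.59; W sinα = 3.0
Slice 3: Δl = 3.1/cos11.4° = 3.162 m; N'_3 = 221·cos11.4° − 5·3.162 = 200.8; c'Δl = 28.15; W sinα = 43.7
Slice 4: Δl = 3.1/cos23.0° = 3.368 m; N'_4 = 181·cos23.0° − 13·3.368 = 122.8; c'Δl = 29.97; W sinα = 70.7
Slice 5: Δl = 1.4/cos32.0° = 1.651 m; N'_5 = 50·cos32.0° − 19·1.651 = 11.0; c'Δl = 14.69; W sinα = 26.5
Slice 6: Δl = 1.7/cos38.8° = 2.181 m; N'_6 = 24·cos38.8° − 6·2.181 = 5.6; c'Δl = 19.41; W sinα = 15.0
Σc'Δl = 126.1 kN/m; ΣN' = 420.6 kN/m; ΣW sinα = 157.1 kN/m
Resisting = 126.1 + 420.6·tan25.6° = 126.1 + 201.5 = 327.6 kN/m
FS = 327.6 / 157.1 = 2.085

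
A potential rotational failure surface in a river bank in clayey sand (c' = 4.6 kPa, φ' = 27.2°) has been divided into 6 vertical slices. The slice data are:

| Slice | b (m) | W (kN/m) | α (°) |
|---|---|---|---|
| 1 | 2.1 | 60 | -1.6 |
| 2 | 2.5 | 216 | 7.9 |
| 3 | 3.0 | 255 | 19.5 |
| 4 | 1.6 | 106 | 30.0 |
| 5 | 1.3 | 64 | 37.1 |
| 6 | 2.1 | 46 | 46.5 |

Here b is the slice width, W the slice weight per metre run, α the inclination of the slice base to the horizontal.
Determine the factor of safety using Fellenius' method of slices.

FS = 1.76

Ordinary method of slices: FS = Σ[c'·Δl_i + (W_i cosα_i)·tanφ'] / Σ W_i sinα_i, with Δl_i = b_i / cosα_i.
Slice 1: Δl = 2.1/cos(-1.6°) = 2.101 m; N'_1 = 60·cos(-1.6°) = 60.0; c'Δl = 9.66; W sinα = -1.7
Slice 2: Δl = 2.5/cos7.9° = 2.524 m; N'_2 = 216·cos7.9° = 214.0; c'Δl = 11.61; W sinα = 29.7
Slice 3: Δl = 3.0/cos19.5° = 3.183 m; N'_3 = 255·cos19.5° = 240.4; c'Δl = 14.64; W sinα = 85.1
Slice 4: Δl = 1.6/cos30.0° = 1.848 m; N'_4 = 106·cos30.0° = 91.8; c'Δl = 8.50; W sinα = 53.0
Slice 5: Δl = 1.3/cos37.1° = 1.630 m; N'_5 = 64·cos37.1° = 51.0; c'Δl = 7.50; W sinα = 38.6
Slice 6: Δl = 2.1/cos46.5° = 3.051 m; N'_6 = 46·cos46.5° = 31.7; c'Δl = 14.03; W sinα = 33.4
Σc'Δl = 65.9 kN/m; ΣN' = 688.8 kN/m; ΣW sinα = 238.1 kN/m
Resisting = 65.9 + 688.8·tan27.2° = 65.9 + 354.0 = 419.9 kN/m
FS = 419.9 / 238.1 = 1.764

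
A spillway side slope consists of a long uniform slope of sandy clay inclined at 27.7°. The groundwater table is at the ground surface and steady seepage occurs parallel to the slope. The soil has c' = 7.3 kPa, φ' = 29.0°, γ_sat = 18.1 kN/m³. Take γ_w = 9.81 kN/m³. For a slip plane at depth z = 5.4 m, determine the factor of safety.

FS = 0.67

With seepage parallel to the slope and the water table at the surface, the effective normal stress on the slip plane uses the buoyant unit weight γ' = γ_sat − γ_w while the driving shear stress uses γ_sat:
FS = [c' + γ' z cos²β tanφ'] / [γ_sat z sinβ cosβ]
γ' = 18.1 − 9.81 = 8.29 kN/m³
Numerator = 7.3 + 8.29·5.4·cos²27.7°·tan29.0° = 7.3 + 8.29·5.4·0.7839·0.5543 = 26.752 kPa
Denominator = 18.1·5.4·sin27.7°·cos27.7° = 18.1·5.4·0.4648·0.8854 = 40.227 kPa
FS = 26.752 / 40.227 = 0.665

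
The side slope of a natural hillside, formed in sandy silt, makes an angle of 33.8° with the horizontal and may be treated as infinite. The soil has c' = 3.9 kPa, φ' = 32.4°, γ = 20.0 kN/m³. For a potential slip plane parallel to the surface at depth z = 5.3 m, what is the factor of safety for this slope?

For an infinite slope with a slip plane parallel to the surface (no pore pressure): FS = [c' + γz cos²β tanφ'] / [γz sinβ cosβ].
γz = 20.0·5.3 = 106.00 kN/m²
Numerator = 3.9 + 106.00·cos²33.8°·tan32.4° = 3.9 + 106.00·0.6905·0.6346 = 50.352 kPa
Denominator = 106.00·sin33.8°·cos33.8° = 106.00·0.5563·0.8310 = 49.001 kPa
FS = 50.352 / 49.001 = 1.028

FS = 1.03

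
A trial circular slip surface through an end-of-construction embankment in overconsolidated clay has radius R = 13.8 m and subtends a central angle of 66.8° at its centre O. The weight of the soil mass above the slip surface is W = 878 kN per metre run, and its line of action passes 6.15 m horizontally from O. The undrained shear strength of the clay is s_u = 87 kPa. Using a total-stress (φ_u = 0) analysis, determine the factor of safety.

Taking moments about the centre O, the resisting moment is provided by the undrained shear strength acting along the arc:
Arc length L_a = R·θ = 13.8·(66.8°·π/180) = 13.8·1.1659 = 16.09 m
M_R = s_u·L_a·R = 87·16.09·13.8 = 19316.6 kN·m/m
M_D = W·d = 878·6.15 = 5399.7 kN·m/m
FS = M_R / M_D = 19316.6 / 5399.7 = 3.577

FS = 3.58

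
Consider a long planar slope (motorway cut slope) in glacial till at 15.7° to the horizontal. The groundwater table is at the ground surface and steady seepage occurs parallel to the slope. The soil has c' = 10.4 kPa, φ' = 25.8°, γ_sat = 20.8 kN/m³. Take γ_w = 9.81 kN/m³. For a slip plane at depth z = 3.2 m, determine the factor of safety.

FS = 1.51

With seepage parallel to the slope and the water table at the surface, the effective normal stress on the slip plane uses the buoyant unit weight γ' = γ_sat − γ_w while the driving shear stress uses γ_sat:
FS = [c' + γ' z cos²β tanφ'] / [γ_sat z sinβ cosβ]
γ' = 20.8 − 9.81 = 10.99 kN/m³
Numerator = 10.4 + 10.99·3.2·cos²15.7°·tan25.8° = 10.4 + 10.99·3.2·0.9268·0.4834 = 26.156 kPa
Denominator = 20.8·3.2·sin15.7°·cos15.7° = 20.8·3.2·0.2706·0.9627 = 17.339 kPa
FS = 26.156 / 17.339 = 1.508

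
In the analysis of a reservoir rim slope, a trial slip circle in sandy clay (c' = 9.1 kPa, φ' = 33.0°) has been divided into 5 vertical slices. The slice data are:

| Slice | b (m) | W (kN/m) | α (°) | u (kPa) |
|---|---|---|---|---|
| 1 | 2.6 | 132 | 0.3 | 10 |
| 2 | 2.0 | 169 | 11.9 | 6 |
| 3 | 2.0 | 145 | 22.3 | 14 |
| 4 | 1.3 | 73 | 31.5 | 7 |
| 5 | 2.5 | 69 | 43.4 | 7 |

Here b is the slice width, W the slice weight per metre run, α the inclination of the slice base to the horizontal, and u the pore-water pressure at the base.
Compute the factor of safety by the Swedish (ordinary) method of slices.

FS = 2.23

Ordinary method of slices: FS = Σ[c'·Δl_i + (W_i cosα_i − u_i·Δl_i)·tanφ'] / Σ W_i sinα_i, with Δl_i = b_i / cosα_i.
Slice 1: Δl = 2.6/cos0.3° = 2.600 m; N'_1 = 132·cos0.3° − 10·2.600 = 106.0; c'Δl = 23.66; W sinα = 0.7
Slice 2: Δl = 2.0/cos11.9° = 2.044 m; N'_2 = 169·cos11.9° − 6·2.044 = 153.1; c'Δl = 18.60; W sinα = 34.8
Slice 3: Δl = 2.0/cos22.3° = 2.162 m; N'_3 = 145·cos22.3° − 14·2.162 = 103.9; c'Δl = 19.67; W sinα = 55.0
Slice 4: Δl = 1.3/cos31.5° = 1.525 m; N'_4 = 73·cos31.5° − 7·1.525 = 51.6; c'Δl = 13.87; W sinα = 38.1
Slice 5: Δl = 2.5/cos43.4° = 3.441 m; N'_5 = 69·cos43.4° − 7·3.441 = 26.0; c'Δl = 31.31; W sinα = 47.4
Σc'Δl = 107.1 kN/m; ΣN' = 440.6 kN/m; ΣW sinα = 176.1 kN/m
Resisting = 107.1 + 440.6·tan33.0° = 107.1 + 286.1 = 393.3 kN/m
FS = 393.3 / 176.1 = 2.233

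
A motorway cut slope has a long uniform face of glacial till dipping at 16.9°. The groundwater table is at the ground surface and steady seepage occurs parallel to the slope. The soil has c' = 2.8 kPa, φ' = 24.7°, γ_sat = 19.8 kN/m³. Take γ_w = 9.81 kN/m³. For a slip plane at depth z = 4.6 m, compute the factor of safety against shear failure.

FS = 0.87

With seepage parallel to the slope and the water table at the surface, the effective normal stress on the slip plane uses the buoyant unit weight γ' = γ_sat − γ_w while the driving shear stress uses γ_sat:
FS = [c' + γ' z cos²β tanφ'] / [γ_sat z sinβ cosβ]
γ' = 19.8 − 9.81 = 9.99 kN/m³
Numerator = 2.8 + 9.99·4.6·cos²16.9°·tan24.7° = 2.8 + 9.99·4.6·0.9155·0.4599 = 22.150 kPa
Denominator = 19.8·4.6·sin16.9°·cos16.9° = 19.8·4.6·0.2907·0.9568 = 25.334 kPa
FS = 22.150 / 25.334 = 0.874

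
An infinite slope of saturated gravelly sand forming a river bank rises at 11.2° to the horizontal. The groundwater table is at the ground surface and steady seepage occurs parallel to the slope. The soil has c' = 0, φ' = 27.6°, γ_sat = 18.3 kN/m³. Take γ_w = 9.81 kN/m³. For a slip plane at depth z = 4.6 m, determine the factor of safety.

With seepage parallel to the slope and the water table at the surface, the effective normal stress on the slip plane uses the buoyant unit weight γ' = γ_sat − γ_w while the driving shear stress uses γ_sat:
FS = [c' + γ' z cos²β tanφ'] / [γ_sat z sinβ cosβ]
(For c' = 0 this reduces to FS = (γ'/γ_sat)·tanφ'/tanβ.)
γ' = 18.3 − 9.81 = 8.49 kN/m³
Numerator = 0.0 + 8.49·4.6·cos²11.2°·tan27.6° = 0.0 + 8.49·4.6·0.9623·0.5228 = 19.647 kPa
Denominator = 18.3·4.6·sin11.2°·cos11.2° = 18.3·4.6·0.1942·0.9810 = 16.039 kPa
FS = 19.647 / 16.039 = 1.225

FS = 1.22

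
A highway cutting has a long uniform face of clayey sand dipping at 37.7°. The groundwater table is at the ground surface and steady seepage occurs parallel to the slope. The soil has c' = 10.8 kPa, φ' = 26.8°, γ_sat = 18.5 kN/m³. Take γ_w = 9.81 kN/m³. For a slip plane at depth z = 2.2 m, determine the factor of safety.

With seepage parallel to the slope and the water table at the surface, the effective normal stress on the slip plane uses the buoyant unit weight γ' = γ_sat − γ_w while the driving shear stress uses γ_sat:
FS = [c' + γ' z cos²β tanφ'] / [γ_sat z sinβ cosβ]
γ' = 18.5 − 9.81 = 8.69 kN/m³
Numerator = 10.8 + 8.69·2.2·cos²37.7°·tan26.8° = 10.8 + 8.69·2.2·0.6260·0.5051 = 16.846 kPa
Denominator = 18.5·2.2·sin37.7°·cos37.7° = 18.5·2.2·0.6115·0.7912 = 19.693 kPa
FS = 16.846 / 19.693 = 0.855

FS = 0.86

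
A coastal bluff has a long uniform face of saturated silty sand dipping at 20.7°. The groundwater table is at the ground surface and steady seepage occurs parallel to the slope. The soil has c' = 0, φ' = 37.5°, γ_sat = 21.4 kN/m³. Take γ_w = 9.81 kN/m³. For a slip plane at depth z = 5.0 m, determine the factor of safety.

With seepage parallel to the slope and the water table at the surface, the effective normal stress on the slip plane uses the buoyant unit weight γ' = γ_sat − γ_w while the driving shear stress uses γ_sat:
FS = [c' + γ' z cos²β tanφ'] / [γ_sat z sinβ cosβ]
(For c' = 0 this reduces to FS = (γ'/γ_sat)·tanφ'/tanβ.)
γ' = 21.4 − 9.81 = 11.59 kN/m³
Numerator = 0.0 + 11.59·5.0·cos²20.7°·tan37.5° = 0.0 + 11.59·5.0·0.8751·0.7673 = 38.911 kPa
Denominator = 21.4·5.0·sin20.7°·cos20.7° = 21.4·5.0·0.3535·0.9354 = 35.380 kPa
FS = 38.911 / 35.380 = 1.100

FS = 1.10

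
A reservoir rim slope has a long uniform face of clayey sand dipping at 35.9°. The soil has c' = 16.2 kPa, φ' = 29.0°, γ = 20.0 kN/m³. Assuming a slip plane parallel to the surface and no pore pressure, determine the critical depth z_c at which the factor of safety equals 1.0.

z_c = 7.28 m

Setting FS = 1.00 in FS = [c' + γz cos²β tanφ'] / [γz sinβ cosβ] and solving for z:
z = c' / [γ cosβ (FS·sinβ − cosβ·tanφ')]
  = 16.2 / [20.0·cos35.9°·(1.00·sin35.9° − cos35.9°·tan29.0°)]
  = 16.2 / [20.0·0.8100·(1.00·0.5864 − 0.8100·0.5543)]
  = 16.2 / 2.2253 = 7.280 m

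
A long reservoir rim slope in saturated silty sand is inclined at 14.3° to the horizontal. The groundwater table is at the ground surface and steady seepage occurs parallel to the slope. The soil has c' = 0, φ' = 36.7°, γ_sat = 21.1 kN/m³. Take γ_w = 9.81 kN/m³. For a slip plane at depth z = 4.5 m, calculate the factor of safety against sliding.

FS = 1.56

With seepage parallel to the slope and the water table at the surface, the effective normal stress on the slip plane uses the buoyant unit weight γ' = γ_sat − γ_w while the driving shear stress uses γ_sat:
FS = [c' + γ' z cos²β tanφ'] / [γ_sat z sinβ cosβ]
(For c' = 0 this reduces to FS = (γ'/γ_sat)·tanφ'/tanβ.)
γ' = 21.1 − 9.81 = 11.29 kN/m³
Numerator = 0.0 + 11.29·4.5·cos²14.3°·tan36.7° = 0.0 + 11.29·4.5·0.9390·0.7454 = 35.559 kPa
Denominator = 21.1·4.5·sin14.3°·cos14.3° = 21.1·4.5·0.2470·0.9690 = 22.726 kPa
FS = 35.559 / 22.726 = 1.565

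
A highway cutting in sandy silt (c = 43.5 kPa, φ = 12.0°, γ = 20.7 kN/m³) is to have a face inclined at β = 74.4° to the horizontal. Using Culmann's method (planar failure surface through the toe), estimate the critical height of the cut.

Culmann's analysis gives the critical failure plane at α_cr = (β + φ)/2 = (74.4 + 12.0)/2 = 43.2°, and the critical height
H_c = (4c/γ) · sinβ cosφ / [1 − cos(β − φ)]
    = (4·43.5/20.7) · sin74.4°·cos12.0° / [1 − cos(62.4°)]
    = 8.406 · 0.9632·0.9781 / [1 − 0.4633]
    = 8.406 · 0.9421 / 0.5367
    = 14.76 m

H_c = 14.76 m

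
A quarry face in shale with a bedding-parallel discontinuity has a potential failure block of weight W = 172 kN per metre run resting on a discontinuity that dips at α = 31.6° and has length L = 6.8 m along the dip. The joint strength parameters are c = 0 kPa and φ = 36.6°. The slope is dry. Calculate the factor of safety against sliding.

FS = 1.21

Resolving the block weight along and normal to the plane and applying the Mohr–Coulomb strength on the joint:
N' = W cosα = 172·cos31.6° = 146.5 kN/m
Driving force T = W sinα = 172·sin31.6° = 90.1 kN/m
Resisting force R = c·L + N'·tanφ = 0·6.8 + 146.5·tan36.6° = 0.0 + 108.8 = 108.8 kN/m
FS = R / T = 108.8 / 90.1 = 1.207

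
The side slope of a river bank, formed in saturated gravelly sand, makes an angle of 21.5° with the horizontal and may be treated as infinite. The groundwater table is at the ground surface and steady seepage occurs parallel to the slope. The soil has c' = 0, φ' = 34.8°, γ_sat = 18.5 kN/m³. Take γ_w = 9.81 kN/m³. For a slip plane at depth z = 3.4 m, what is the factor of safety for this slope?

FS = 0.83

With seepage parallel to the slope and the water table at the surface, the effective normal stress on the slip plane uses the buoyant unit weight γ' = γ_sat − γ_w while the driving shear stress uses γ_sat:
FS = [c' + γ' z cos²β tanφ'] / [γ_sat z sinβ cosβ]
(For c' = 0 this reduces to FS = (γ'/γ_sat)·tanφ'/tanβ.)
γ' = 18.5 − 9.81 = 8.69 kN/m³
Numerator = 0.0 + 8.69·3.4·cos²21.5°·tan34.8° = 0.0 + 8.69·3.4·0.8657·0.6950 = 17.777 kPa
Denominator = 18.5·3.4·sin21.5°·cos21.5° = 18.5·3.4·0.3665·0.9304 = 21.449 kPa
FS = 17.777 / 21.449 = 0.829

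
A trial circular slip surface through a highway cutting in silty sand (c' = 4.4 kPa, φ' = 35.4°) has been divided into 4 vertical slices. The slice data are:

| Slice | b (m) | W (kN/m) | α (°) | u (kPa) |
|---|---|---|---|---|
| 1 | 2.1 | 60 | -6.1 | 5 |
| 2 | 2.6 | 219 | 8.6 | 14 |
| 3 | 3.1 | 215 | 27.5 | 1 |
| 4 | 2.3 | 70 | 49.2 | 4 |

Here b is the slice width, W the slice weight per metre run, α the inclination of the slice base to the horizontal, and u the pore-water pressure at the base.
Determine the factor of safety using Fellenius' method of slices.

FS = 2.07

Ordinary method of slices: FS = Σ[c'·Δl_i + (W_i cosα_i − u_i·Δl_i)·tanφ'] / Σ W_i sinα_i, with Δl_i = b_i / cosα_i.
Slice 1: Δl = 2.1/cos(-6.1°) = 2.112 m; N'_1 = 60·cos(-6.1°) − 5·2.112 = 49.1; c'Δl = 9.29; W sinα = -6.4
Slice 2: Δl = 2.6/cos8.6° = 2.630 m; N'_2 = 219·cos8.6° − 14·2.630 = 179.7; c'Δl = 11.57; W sinα = 32.7
Slice 3: Δl = 3.1/cos27.5° = 3.495 m; N'_3 = 215·cos27.5° − 1·3.495 = 187.2; c'Δl = 15.38; W sinα = 99.3
Slice 4: Δl = 2.3/cos49.2° = 3.520 m; N'_4 = 70·cos49.2° − 4·3.520 = 31.7; c'Δl = 15.49; W sinα = 53.0
Σc'Δl = 51.7 kN/m; ΣN' = 447.7 kN/m; ΣW sinα = 178.6 kN/m
Resisting = 51.7 + 447.7·tan35.4° = 51.7 + 318.2 = 369.9 kN/m
FS = 369.9 / 178.6 = 2.071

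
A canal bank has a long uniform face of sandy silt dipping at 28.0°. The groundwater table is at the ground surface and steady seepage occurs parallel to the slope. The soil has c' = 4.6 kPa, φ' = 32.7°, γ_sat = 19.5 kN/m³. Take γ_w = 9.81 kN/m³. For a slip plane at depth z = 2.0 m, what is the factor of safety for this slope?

FS = 0.88

With seepage parallel to the slope and the water table at the surface, the effective normal stress on the slip plane uses the buoyant unit weight γ' = γ_sat − γ_w while the driving shear stress uses γ_sat:
FS = [c' + γ' z cos²β tanφ'] / [γ_sat z sinβ cosβ]
γ' = 19.5 − 9.81 = 9.69 kN/m³
Numerator = 4.6 + 9.69·2.0·cos²28.0°·tan32.7° = 4.6 + 9.69·2.0·0.7796·0.6420 = 14.300 kPa
Denominator = 19.5·2.0·sin28.0°·cos28.0° = 19.5·2.0·0.4695·0.8829 = 16.166 kPa
FS = 14.300 / 16.166 = 0.885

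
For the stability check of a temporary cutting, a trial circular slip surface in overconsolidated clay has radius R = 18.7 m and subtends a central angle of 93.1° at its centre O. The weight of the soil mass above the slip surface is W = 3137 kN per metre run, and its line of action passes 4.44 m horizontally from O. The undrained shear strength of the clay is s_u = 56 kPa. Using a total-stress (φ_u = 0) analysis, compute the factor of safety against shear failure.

FS = 2.28

Taking moments about the centre O, the resisting moment is provided by the undrained shear strength acting along the arc:
Arc length L_a = R·θ = 18.7·(93.1°·π/180) = 18.7·1.6249 = 30.39 m
M_R = s_u·L_a·R = 56·30.39·18.7 = 31819.9 kN·m/m
M_D = W·d = 3137·4.44 = 13928.3 kN·m/m
FS = M_R / M_D = 31819.9 / 13928.3 = 2.285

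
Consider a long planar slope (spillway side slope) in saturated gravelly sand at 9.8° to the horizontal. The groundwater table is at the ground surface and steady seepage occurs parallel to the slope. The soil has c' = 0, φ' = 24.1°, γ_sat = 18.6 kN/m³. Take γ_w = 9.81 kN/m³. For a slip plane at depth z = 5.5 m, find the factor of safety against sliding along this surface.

FS = 1.22

With seepage parallel to the slope and the water table at the surface, the effective normal stress on the slip plane uses the buoyant unit weight γ' = γ_sat − γ_w while the driving shear stress uses γ_sat:
FS = [c' + γ' z cos²β tanφ'] / [γ_sat z sinβ cosβ]
(For c' = 0 this reduces to FS = (γ'/γ_sat)·tanφ'/tanβ.)
γ' = 18.6 − 9.81 = 8.79 kN/m³
Numerator = 0.0 + 8.79·5.5·cos²9.8°·tan24.1° = 0.0 + 8.79·5.5·0.9710·0.4473 = 20.999 kPa
Denominator = 18.6·5.5·sin9.8°·cos9.8° = 18.6·5.5·0.1702·0.9854 = 17.158 kPa
FS = 20.999 / 17.158 = 1.224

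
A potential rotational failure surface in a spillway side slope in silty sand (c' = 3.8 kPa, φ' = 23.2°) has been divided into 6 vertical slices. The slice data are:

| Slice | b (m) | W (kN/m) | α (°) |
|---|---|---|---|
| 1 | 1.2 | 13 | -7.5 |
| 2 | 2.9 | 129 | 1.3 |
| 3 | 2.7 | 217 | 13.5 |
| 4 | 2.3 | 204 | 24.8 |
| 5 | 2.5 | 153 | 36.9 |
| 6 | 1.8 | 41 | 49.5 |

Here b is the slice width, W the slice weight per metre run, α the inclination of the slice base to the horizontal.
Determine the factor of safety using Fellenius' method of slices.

FS = 1.35

Ordinary method of slices: FS = Σ[c'·Δl_i + (W_i cosα_i)·tanφ'] / Σ W_i sinα_i, with Δl_i = b_i / cosα_i.
Slice 1: Δl = 1.2/cos(-7.5°) = 1.210 m; N'_1 = 13·cos(-7.5°) = 12.9; c'Δl = 4.60; W sinα = -1.7
Slice 2: Δl = 2.9/cos1.3° = 2.901 m; N'_2 = 129·cos1.3° = 129.0; c'Δl = 11.02; W sinα = 2.9
Slice 3: Δl = 2.7/cos13.5° = 2.777 m; N'_3 = 217·cos13.5° = 211.0; c'Δl = 10.55; W sinα = 50.7
Slice 4: Δl = 2.3/cos24.8° = 2.534 m; N'_4 = 204·cos24.8° = 185.2; c'Δl = 9.63; W sinα = 85.6
Slice 5: Δl = 2.5/cos36.9° = 3.126 m; N'_5 = 153·cos36.9° = 122.4; c'Δl = 11.88; W sinα = 91.9
Slice 6: Δl = 1.8/cos49.5° = 2.772 m; N'_6 = 41·cos49.5° = 26.6; c'Δl = 10.53; W sinα = 31.2
Σc'Δl = 58.2 kN/m; ΣN' = 687.0 kN/m; ΣW sinα = 260.5 kN/m
Resisting = 58.2 + 687.0·tan23.2° = 58.2 + 294.5 = 352.7 kN/m
FS = 352.7 / 260.5 = 1.354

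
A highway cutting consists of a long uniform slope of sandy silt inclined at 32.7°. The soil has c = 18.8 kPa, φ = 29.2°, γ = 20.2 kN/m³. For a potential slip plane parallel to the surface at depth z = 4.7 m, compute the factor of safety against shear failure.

For an infinite slope with a slip plane parallel to the surface (no pore pressure): FS = [c + γz cos²β tanφ] / [γz sinβ cosβ].
γz = 20.2·4.7 = 94.94 kN/m²
Numerator = 18.8 + 94.94·cos²32.7°·tan29.2° = 18.8 + 94.94·0.7081·0.5589 = 56.374 kPa
Denominator = 94.94·sin32.7°·cos32.7° = 94.94·0.5402·0.8415 = 43.161 kPa
FS = 56.374 / 43.161 = 1.306

FS = 1.31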